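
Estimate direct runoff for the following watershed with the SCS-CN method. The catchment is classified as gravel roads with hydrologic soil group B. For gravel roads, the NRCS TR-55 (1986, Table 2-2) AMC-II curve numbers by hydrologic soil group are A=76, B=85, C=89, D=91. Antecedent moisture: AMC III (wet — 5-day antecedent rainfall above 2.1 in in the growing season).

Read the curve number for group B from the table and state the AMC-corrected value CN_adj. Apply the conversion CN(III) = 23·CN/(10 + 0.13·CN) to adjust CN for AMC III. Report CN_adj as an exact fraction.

NRCS table: gravel roads, soil group B → CN(II) = 85
CN(III) from CN(II)=85: (23·85)/(10 + 0.13·85) = 39100/421 ≈ 92.874

CN_adj = 39100/421 ≈ 92.874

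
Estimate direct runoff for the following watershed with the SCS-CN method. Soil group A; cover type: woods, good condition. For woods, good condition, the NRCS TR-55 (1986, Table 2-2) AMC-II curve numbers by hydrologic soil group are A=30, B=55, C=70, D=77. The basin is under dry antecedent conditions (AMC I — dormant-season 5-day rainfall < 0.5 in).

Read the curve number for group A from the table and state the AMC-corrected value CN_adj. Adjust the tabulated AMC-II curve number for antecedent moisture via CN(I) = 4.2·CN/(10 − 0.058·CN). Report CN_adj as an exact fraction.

CN_adj = 900/59 ≈ 15.254

NRCS table: woods, good condition, soil group A → CN(II) = 30
CN(I) from CN(II)=30: (4.2·30)/(10 − 0.058·30) = 900/59 ≈ 15.254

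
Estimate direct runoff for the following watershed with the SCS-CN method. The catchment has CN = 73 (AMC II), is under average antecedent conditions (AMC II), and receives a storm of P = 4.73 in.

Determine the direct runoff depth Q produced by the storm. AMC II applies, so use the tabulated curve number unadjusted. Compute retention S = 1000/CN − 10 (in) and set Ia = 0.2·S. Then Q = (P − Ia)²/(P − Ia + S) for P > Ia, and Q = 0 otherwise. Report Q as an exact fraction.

Q = 848498641/409741700 in ≈ 2.071 in

AMC II — tabulated CN = 73 applies directly.
Max retention: S = 1000/73 − 10 = 270/73 in (≈ 3.699 in)
Initial abstraction Ia = S/5 = (270/73)/5 = 54/73 ≈ 0.740 in
Since P=4.730 > Ia=0.740: effective rainfall P−Ia = 29129/7300 in
Runoff Q = (P−Ia)²/(P−Ia+S) = (3.990)²/(3.990+3.699) = 848498641/409741700 ≈ 2.071 in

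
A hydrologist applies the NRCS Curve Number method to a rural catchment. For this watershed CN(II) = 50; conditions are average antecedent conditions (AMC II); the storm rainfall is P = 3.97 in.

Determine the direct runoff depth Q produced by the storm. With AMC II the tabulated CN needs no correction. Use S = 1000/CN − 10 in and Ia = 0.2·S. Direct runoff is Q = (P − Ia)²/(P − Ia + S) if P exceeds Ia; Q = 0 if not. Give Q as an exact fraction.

CN(II) = 50; AMC II needs no correction.
Retention S: 1000/CN − 10 with CN=50.000 → S = 10 ≈ 10.000 in
Initial abstraction Ia = S/5 = 10/5 = 2 ≈ 2.000 in
Excess rainfall: 3.970 − 2.000 = 1.970 in; P > Ia so Q > 0
Q = (197/100)²/((197/100) + 10) = (38809/10000)/(1197/100) = 38809/119700 in ≈ 0.324 in

Q = 38809/119700 in ≈ 0.324 in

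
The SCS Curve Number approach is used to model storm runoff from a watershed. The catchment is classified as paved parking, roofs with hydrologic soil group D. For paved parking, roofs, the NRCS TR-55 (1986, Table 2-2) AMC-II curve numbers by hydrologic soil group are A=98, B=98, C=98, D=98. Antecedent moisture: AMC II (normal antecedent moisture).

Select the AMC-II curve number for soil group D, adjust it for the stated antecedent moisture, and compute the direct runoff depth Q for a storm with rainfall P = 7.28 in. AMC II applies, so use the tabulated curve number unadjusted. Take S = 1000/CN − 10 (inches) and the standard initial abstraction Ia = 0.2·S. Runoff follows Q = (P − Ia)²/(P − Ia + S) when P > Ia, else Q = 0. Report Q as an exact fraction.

Q = 39320712/5584775 in ≈ 7.041 in

NRCS table: paved parking, roofs, soil group D → CN(II) = 98
CN(II) = 98; AMC II needs no correction.
Retention S: 1000/CN − 10 with CN=98.000 → S = 10/49 ≈ 0.204 in
Ia = 0.2·(10/49) = 2/49 in ≈ 0.041 in
Excess rainfall: 7.280 − 0.041 = 7.239 in; P > Ia so Q > 0
Q = (8868/1225)²/((8868/1225) + 10/49) = (78641424/1500625)/(9118/1225) = 39320712/5584775 in ≈ 7.041 in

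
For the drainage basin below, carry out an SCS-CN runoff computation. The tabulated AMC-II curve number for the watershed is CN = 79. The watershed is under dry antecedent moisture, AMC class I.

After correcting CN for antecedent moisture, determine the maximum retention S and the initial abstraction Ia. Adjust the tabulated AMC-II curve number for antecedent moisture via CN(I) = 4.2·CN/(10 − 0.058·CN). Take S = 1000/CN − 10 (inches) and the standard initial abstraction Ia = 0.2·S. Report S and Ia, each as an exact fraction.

Adjust CN=79 to AMC I: 4.2·79/(10 − 0.058·79) → (1659/5) ÷ (2709/500) = 7900/129 ≈ 61.240
S = 1000/(7900/129) − 10 = 500/79 in ≈ 6.329 in
Initial abstraction Ia = S/5 = (500/79)/5 = 100/79 ≈ 1.266 in

S = 500/79 in ≈ 6.329 in; Ia = 100/79 in ≈ 1.266 in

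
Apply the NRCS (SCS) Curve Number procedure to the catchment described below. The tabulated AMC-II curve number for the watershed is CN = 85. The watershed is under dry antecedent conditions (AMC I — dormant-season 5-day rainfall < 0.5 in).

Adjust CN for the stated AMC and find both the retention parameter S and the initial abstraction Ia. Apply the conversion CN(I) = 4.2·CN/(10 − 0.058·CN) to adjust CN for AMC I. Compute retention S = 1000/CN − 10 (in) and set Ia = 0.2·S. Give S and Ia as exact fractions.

Dry (AMC I): CN(I) = 4.2·85/(10 − 0.058·85) = 357/(507/100) = 11900/169 ≈ 70.414
S = 1000/(11900/169) − 10 = 500/119 in ≈ 4.202 in
Ia = 0.2S: 0.2·4.202 = 0.840 in (exactly 100/119)

S = 500/119 in ≈ 4.202 in; Ia = 100/119 in ≈ 0.840 in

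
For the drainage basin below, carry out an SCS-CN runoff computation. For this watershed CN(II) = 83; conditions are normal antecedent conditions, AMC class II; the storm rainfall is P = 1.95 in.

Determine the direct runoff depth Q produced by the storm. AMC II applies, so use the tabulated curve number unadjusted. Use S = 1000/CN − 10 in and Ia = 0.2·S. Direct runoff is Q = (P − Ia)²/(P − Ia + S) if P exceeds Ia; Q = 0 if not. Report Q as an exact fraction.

Q = 6538249/9888620 in ≈ 0.661 in

AMC II — tabulated CN = 83 applies directly.
S = 1000/83 − 10 = 170/83 in ≈ 2.048 in
Ia = 0.2S: 0.2·2.048 = 0.410 in (exactly 34/83)
Excess rainfall: 1.950 − 0.410 = 1.540 in; P > Ia so Q > 0
Runoff Q = (P−Ia)²/(P−Ia+S) = (1.540)²/(1.540+2.048) = 6538249/9888620 ≈ 0.661 in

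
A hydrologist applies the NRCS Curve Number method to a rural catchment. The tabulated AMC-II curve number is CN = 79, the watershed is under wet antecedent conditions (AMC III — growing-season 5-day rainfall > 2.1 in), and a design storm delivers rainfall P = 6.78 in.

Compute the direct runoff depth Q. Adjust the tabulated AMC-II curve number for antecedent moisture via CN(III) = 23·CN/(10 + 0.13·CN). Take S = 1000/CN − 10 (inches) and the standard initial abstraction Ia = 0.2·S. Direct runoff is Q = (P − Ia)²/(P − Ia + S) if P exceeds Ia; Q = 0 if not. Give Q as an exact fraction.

Q = 117993657123/21197212850 in ≈ 5.566 in

CN(III) from CN(II)=79: (23·79)/(10 + 0.13·79) = 181700/2027 ≈ 89.640
S = 1000/(181700/2027) − 10 = 2100/1817 in ≈ 1.156 in
Ia = 0.2·(2100/1817) = 420/1817 in ≈ 0.231 in
Excess rainfall: 6.780 − 0.231 = 6.549 in; P > Ia so Q > 0
Q = (594963/90850)²/((594963/90850) + 2100/1817) = (353980971369/8253722500)/(699963/90850) = 117993657123/21197212850 in ≈ 5.566 in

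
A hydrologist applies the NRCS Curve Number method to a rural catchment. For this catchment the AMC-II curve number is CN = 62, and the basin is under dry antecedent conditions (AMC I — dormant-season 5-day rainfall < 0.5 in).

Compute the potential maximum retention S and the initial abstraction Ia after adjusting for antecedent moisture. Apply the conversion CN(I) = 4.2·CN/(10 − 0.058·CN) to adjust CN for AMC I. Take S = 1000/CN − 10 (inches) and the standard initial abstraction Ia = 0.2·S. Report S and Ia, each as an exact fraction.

S = 9500/651 in ≈ 14.593 in; Ia = 1900/651 in ≈ 2.919 in

Adjust CN=62 to AMC I: 4.2·62/(10 − 0.058·62) → (1302/5) ÷ (1601/250) = 65100/1601 ≈ 40.662
S = 1000/(65100/1601) − 10 = 9500/651 in ≈ 14.593 in
Initial abstraction Ia = S/5 = (9500/651)/5 = 1900/651 ≈ 2.919 in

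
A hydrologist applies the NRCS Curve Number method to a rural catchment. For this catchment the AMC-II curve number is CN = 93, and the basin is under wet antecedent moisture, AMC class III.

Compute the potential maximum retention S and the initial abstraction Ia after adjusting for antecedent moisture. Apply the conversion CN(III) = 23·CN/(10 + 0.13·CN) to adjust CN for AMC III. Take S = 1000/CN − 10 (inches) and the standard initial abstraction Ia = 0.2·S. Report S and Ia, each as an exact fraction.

Wet (AMC III): CN(III) = 23·93/(10 + 0.13·93) = 2139/(2209/100) = 213900/2209 ≈ 96.831
Max retention: S = 1000/(213900/2209) − 10 = 700/2139 in (≈ 0.327 in)
Ia = 0.2·(700/2139) = 140/2139 in ≈ 0.065 in

S = 700/2139 in ≈ 0.327 in; Ia = 140/2139 in ≈ 0.065 in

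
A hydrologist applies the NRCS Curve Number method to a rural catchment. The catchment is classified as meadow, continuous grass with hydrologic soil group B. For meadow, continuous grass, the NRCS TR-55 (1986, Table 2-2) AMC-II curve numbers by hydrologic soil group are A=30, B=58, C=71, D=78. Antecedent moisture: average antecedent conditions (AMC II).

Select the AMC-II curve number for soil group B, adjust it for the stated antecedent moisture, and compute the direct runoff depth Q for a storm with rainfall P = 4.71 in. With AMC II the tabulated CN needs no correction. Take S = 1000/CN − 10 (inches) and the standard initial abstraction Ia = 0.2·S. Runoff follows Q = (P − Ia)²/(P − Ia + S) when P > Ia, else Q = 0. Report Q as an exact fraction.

NRCS table: meadow, continuous grass, soil group B → CN(II) = 58
CN(II) = 58; AMC II needs no correction.
S = 1000/58 − 10 = 210/29 in ≈ 7.241 in
Ia = 0.2S: 0.2·7.241 = 1.448 in (exactly 42/29)
Since P=4.710 > Ia=1.448: effective rainfall P−Ia = 9459/2900 in
Q: (9459/2900)² ÷ (30459/2900) = 29824227/29443700 in (≈ 1.013 in)

Q = 29824227/29443700 in ≈ 1.013 in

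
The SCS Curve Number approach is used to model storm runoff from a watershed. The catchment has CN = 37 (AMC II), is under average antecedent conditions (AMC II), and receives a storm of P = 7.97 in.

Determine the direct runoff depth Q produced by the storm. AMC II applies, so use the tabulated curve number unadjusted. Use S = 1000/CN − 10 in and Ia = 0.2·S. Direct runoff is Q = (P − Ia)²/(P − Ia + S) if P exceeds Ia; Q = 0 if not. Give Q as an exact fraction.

Q = 285238321/295589300 in ≈ 0.965 in

AMC II — tabulated CN = 37 applies directly.
Retention S: 1000/CN − 10 with CN=37.000 → S = 630/37 ≈ 17.027 in
Ia = 0.2S: 0.2·17.027 = 3.405 in (exactly 126/37)
P − Ia = 7.970 − 3.405 = 16889/3700 ≈ 4.565 in (> 0, runoff occurs)
Q = (16889/3700)²/((16889/3700) + 630/37) = (285238321/13690000)/(79889/3700) = 285238321/295589300 in ≈ 0.965 in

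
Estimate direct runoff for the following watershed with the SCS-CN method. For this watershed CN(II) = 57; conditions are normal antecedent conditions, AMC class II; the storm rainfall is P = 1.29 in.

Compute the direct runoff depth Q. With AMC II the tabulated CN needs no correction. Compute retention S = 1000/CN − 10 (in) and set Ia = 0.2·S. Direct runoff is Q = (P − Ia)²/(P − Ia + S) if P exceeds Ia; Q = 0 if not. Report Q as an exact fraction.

Average conditions: CN = 57 (no AMC adjustment).
S = 1000/57 − 10 = 430/57 in ≈ 7.544 in
Ia = 0.2S: 0.2·7.544 = 1.509 in (exactly 86/57)
P = 1.290 ≤ Ia = 1.509 in: entire storm abstracted, Q = 0.

Q = 0 in ≈ 0.000 in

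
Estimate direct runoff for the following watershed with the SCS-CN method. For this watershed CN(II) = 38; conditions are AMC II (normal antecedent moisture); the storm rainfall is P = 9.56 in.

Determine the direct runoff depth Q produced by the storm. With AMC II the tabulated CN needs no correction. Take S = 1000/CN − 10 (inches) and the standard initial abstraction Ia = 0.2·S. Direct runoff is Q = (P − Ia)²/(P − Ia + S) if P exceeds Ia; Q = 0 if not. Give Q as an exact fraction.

CN(II) = 38; AMC II needs no correction.
Max retention: S = 1000/38 − 10 = 310/19 in (≈ 16.316 in)
Ia = 0.2S: 0.2·16.316 = 3.263 in (exactly 62/19)
P − Ia = 9.560 − 3.263 = 2991/475 ≈ 6.297 in (> 0, runoff occurs)
Runoff Q = (P−Ia)²/(P−Ia+S) = (6.297)²/(6.297+16.316) = 8946081/5101975 ≈ 1.753 in

Q = 8946081/5101975 in ≈ 1.753 in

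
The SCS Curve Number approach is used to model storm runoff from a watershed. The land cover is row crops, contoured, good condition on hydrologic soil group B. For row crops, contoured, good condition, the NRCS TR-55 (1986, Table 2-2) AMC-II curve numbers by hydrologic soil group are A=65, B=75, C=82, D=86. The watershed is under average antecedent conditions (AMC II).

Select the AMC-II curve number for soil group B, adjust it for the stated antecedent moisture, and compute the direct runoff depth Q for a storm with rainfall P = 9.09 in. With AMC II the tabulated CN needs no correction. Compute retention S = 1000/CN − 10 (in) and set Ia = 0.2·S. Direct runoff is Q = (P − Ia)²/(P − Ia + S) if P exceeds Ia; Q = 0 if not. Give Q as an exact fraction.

NRCS table: row crops, contoured, good condition, soil group B → CN(II) = 75
AMC II — tabulated CN = 75 applies directly.
S = 1000/75 − 10 = 10/3 in ≈ 3.333 in
Initial abstraction Ia = S/5 = (10/3)/5 = 2/3 ≈ 0.667 in
Since P=9.090 > Ia=0.667: effective rainfall P−Ia = 2527/300 in
Runoff Q = (P−Ia)²/(P−Ia+S) = (8.423)²/(8.423+3.333) = 6385729/1058100 ≈ 6.035 in

Q = 6385729/1058100 in ≈ 6.035 in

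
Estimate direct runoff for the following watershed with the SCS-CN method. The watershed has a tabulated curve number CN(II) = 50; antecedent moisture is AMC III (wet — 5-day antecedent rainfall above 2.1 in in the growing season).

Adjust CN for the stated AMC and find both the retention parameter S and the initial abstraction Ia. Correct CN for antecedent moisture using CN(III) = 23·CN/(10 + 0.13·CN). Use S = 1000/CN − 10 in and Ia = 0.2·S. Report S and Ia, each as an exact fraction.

Wet (AMC III): CN(III) = 23·50/(10 + 0.13·50) = 1150/(33/2) = 2300/33 ≈ 69.697
Max retention: S = 1000/(2300/33) − 10 = 100/23 in (≈ 4.348 in)
Ia = 0.2·(100/23) = 20/23 in ≈ 0.870 in

S = 100/23 in ≈ 4.348 in; Ia = 20/23 in ≈ 0.870 in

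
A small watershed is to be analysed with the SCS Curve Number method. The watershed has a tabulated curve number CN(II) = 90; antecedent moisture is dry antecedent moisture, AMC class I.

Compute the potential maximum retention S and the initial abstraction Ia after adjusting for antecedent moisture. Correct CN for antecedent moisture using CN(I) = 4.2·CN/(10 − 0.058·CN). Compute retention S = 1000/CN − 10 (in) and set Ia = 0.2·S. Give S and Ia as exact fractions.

Dry (AMC I): CN(I) = 4.2·90/(10 − 0.058·90) = 378/(239/50) = 18900/239 ≈ 79.079
Max retention: S = 1000/(18900/239) − 10 = 500/189 in (≈ 2.646 in)
Ia = 0.2·(500/189) = 100/189 in ≈ 0.529 in

S = 500/189 in ≈ 2.646 in; Ia = 100/189 in ≈ 0.529 in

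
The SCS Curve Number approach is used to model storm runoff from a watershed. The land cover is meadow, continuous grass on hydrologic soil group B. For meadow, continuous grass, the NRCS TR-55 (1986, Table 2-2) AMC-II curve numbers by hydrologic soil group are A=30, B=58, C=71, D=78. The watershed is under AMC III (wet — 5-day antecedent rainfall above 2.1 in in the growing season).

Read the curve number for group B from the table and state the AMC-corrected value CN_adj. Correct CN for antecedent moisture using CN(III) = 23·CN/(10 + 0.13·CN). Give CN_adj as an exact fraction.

CN_adj = 66700/877 ≈ 76.055

NRCS table: meadow, continuous grass, soil group B → CN(II) = 58
Adjust CN=58 to AMC III: 23·58/(10 + 0.13·58) → 1334 ÷ (877/50) = 66700/877 ≈ 76.055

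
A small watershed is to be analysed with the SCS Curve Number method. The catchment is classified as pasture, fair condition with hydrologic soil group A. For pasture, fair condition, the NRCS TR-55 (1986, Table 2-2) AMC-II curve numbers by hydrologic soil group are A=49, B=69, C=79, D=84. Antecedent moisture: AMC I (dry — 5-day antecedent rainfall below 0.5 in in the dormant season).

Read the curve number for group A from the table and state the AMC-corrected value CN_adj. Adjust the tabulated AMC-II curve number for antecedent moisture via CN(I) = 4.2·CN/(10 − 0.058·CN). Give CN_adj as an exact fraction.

NRCS table: pasture, fair condition, soil group A → CN(II) = 49
Dry (AMC I): CN(I) = 4.2·49/(10 − 0.058·49) = (1029/5)/(3579/500) = 34300/1193 ≈ 28.751

CN_adj = 34300/1193 ≈ 28.751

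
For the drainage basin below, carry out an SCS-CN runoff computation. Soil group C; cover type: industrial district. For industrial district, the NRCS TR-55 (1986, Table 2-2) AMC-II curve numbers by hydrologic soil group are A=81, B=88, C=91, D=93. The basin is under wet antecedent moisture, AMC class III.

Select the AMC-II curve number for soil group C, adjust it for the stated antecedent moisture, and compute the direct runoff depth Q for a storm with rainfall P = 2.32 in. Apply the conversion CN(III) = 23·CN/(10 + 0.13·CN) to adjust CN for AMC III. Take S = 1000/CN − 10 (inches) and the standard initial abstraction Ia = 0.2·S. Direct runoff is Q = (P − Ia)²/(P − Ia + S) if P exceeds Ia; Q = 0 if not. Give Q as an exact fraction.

NRCS table: industrial district, soil group C → CN(II) = 91
Adjust CN=91 to AMC III: 23·91/(10 + 0.13·91) → 2093 ÷ (2183/100) = 209300/2183 ≈ 95.877
Retention S: 1000/CN − 10 with CN=95.877 → S = 900/2093 ≈ 0.430 in
Ia = 0.2S: 0.2·0.430 = 0.086 in (exactly 180/2093)
P − Ia = 2.320 − 0.086 = 116894/52325 ≈ 2.234 in (> 0, runoff occurs)
Q: (116894/52325)² ÷ (139394/52325) = 6832103618/3646895525 in (≈ 1.873 in)

Q = 6832103618/3646895525 in ≈ 1.873 in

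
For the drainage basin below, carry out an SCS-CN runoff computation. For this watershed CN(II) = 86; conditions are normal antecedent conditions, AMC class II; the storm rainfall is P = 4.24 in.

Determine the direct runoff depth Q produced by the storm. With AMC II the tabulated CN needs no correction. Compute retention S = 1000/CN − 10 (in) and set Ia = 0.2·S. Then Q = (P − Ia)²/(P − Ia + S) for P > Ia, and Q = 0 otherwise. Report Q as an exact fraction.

Q = 8853632/3202425 in ≈ 2.765 in

Average conditions: CN = 86 (no AMC adjustment).
Retention S: 1000/CN − 10 with CN=86.000 → S = 70/43 ≈ 1.628 in
Ia = 0.2S: 0.2·1.628 = 0.326 in (exactly 14/43)
P − Ia = 4.240 − 0.326 = 4208/1075 ≈ 3.914 in (> 0, runoff occurs)
Runoff Q = (P−Ia)²/(P−Ia+S) = (3.914)²/(3.914+1.628) = 8853632/3202425 ≈ 2.765 in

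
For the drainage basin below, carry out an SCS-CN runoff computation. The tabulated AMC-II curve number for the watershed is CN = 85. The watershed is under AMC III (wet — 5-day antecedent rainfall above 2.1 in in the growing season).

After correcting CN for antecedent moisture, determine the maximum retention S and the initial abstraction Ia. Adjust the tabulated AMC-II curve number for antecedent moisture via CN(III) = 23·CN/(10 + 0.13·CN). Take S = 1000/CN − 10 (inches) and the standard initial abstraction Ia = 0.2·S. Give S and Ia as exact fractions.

Wet (AMC III): CN(III) = 23·85/(10 + 0.13·85) = 1955/(421/20) = 39100/421 ≈ 92.874
S = 1000/(39100/421) − 10 = 300/391 in ≈ 0.767 in
Ia = 0.2·(300/391) = 60/391 in ≈ 0.153 in

S = 300/391 in ≈ 0.767 in; Ia = 60/391 in ≈ 0.153 in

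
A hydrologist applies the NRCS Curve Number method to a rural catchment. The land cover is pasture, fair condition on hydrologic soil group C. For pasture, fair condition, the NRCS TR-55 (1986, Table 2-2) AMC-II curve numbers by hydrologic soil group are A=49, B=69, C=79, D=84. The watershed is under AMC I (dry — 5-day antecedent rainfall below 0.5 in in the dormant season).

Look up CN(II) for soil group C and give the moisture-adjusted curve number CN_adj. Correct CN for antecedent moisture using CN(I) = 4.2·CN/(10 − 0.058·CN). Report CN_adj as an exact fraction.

CN_adj = 7900/129 ≈ 61.240

NRCS table: pasture, fair condition, soil group C → CN(II) = 79
Dry (AMC I): CN(I) = 4.2·79/(10 − 0.058·79) = (1659/5)/(2709/500) = 7900/129 ≈ 61.240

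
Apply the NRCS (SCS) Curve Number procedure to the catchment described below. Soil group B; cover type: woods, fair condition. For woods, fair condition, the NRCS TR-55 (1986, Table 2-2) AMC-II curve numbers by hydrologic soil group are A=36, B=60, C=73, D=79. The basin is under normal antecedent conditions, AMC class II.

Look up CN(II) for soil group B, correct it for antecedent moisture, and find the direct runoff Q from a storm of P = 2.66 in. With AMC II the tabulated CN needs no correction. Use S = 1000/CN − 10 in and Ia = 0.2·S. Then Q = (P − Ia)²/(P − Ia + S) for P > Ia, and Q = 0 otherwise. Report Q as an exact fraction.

Q = 39601/179850 in ≈ 0.220 in

NRCS table: woods, fair condition, soil group B → CN(II) = 60
CN(II) = 60; AMC II needs no correction.
S = 1000/60 − 10 = 20/3 in ≈ 6.667 in
Ia = 0.2S: 0.2·6.667 = 1.333 in (exactly 4/3)
Excess rainfall: 2.660 − 1.333 = 1.327 in; P > Ia so Q > 0
Q = (199/150)²/((199/150) + 20/3) = (39601/22500)/(1199/150) = 39601/179850 in ≈ 0.220 in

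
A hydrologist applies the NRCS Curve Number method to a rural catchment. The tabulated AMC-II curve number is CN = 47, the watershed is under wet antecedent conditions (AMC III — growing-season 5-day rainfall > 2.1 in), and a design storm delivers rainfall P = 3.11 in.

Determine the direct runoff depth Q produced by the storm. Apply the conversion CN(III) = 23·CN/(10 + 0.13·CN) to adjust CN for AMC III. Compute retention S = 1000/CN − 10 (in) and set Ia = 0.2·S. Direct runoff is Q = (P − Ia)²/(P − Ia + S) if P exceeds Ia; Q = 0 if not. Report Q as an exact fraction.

Q = 52987896481/82176647100 in ≈ 0.645 in

Adjust CN=47 to AMC III: 23·47/(10 + 0.13·47) → 1081 ÷ (1611/100) = 108100/1611 ≈ 67.101
Max retention: S = 1000/(108100/1611) − 10 = 5300/1081 in (≈ 4.903 in)
Ia = 0.2·(5300/1081) = 1060/1081 in ≈ 0.981 in
Since P=3.110 > Ia=0.981: effective rainfall P−Ia = 230191/108100 in
Q = (230191/108100)²/((230191/108100) + 5300/1081) = (52987896481/11685610000)/(760191/108100) = 52987896481/82176647100 in ≈ 0.645 in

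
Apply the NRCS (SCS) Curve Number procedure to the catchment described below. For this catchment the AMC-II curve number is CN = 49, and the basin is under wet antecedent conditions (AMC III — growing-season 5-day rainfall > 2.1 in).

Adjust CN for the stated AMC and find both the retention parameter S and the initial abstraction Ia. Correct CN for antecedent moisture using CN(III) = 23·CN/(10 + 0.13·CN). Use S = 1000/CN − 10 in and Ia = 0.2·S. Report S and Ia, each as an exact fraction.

Adjust CN=49 to AMC III: 23·49/(10 + 0.13·49) → 1127 ÷ (1637/100) = 112700/1637 ≈ 68.845
S = 1000/(112700/1637) − 10 = 5100/1127 in ≈ 4.525 in
Ia = 0.2·(5100/1127) = 1020/1127 in ≈ 0.905 in

S = 5100/1127 in ≈ 4.525 in; Ia = 1020/1127 in ≈ 0.905 in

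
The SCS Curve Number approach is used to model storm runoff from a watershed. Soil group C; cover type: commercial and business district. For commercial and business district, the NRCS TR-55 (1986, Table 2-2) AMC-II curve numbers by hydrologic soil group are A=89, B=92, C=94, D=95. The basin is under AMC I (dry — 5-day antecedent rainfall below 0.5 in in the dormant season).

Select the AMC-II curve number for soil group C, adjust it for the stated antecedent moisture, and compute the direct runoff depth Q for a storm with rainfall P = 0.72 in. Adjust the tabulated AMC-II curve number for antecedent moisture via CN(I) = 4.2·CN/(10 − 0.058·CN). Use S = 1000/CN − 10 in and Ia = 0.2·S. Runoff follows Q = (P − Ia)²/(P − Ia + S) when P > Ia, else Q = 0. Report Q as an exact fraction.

Q = 5855042/65479225 in ≈ 0.089 in

NRCS table: commercial and business district, soil group C → CN(II) = 94
CN(I) from CN(II)=94: (4.2·94)/(10 − 0.058·94) = 32900/379 ≈ 86.807
Max retention: S = 1000/(32900/379) − 10 = 500/329 in (≈ 1.520 in)
Ia = 0.2·(500/329) = 100/329 in ≈ 0.304 in
Since P=0.720 > Ia=0.304: effective rainfall P−Ia = 3422/8225 in
Q = (3422/8225)²/((3422/8225) + 500/329) = (11710084/67650625)/(15922/8225) = 5855042/65479225 in ≈ 0.089 in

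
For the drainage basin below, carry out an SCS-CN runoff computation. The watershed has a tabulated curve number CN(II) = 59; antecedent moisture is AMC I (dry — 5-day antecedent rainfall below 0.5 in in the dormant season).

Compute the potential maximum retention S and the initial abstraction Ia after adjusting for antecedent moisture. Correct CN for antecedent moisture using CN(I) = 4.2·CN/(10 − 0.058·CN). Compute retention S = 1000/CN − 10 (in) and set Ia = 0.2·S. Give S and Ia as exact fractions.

Adjust CN=59 to AMC I: 4.2·59/(10 − 0.058·59) → (1239/5) ÷ (3289/500) = 123900/3289 ≈ 37.671
S = 1000/(123900/3289) − 10 = 20500/1239 in ≈ 16.546 in
Ia = 0.2·(20500/1239) = 4100/1239 in ≈ 3.309 in

S = 20500/1239 in ≈ 16.546 in; Ia = 4100/1239 in ≈ 3.309 in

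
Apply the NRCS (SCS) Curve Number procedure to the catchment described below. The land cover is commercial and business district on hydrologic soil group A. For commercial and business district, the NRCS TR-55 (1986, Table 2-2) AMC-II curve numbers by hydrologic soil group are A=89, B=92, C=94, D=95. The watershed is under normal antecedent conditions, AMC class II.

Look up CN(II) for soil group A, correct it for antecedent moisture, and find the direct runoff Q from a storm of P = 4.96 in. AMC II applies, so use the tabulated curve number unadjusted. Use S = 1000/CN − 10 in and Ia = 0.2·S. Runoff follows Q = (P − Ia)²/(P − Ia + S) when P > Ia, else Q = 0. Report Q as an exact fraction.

NRCS table: commercial and business district, soil group A → CN(II) = 89
Average conditions: CN = 89 (no AMC adjustment).
Max retention: S = 1000/89 − 10 = 110/89 in (≈ 1.236 in)
Initial abstraction Ia = S/5 = (110/89)/5 = 22/89 ≈ 0.247 in
Since P=4.960 > Ia=0.247: effective rainfall P−Ia = 10486/2225 in
Q = (10486/2225)²/((10486/2225) + 110/89) = (109956196/4950625)/(13236/2225) = 27489049/7362525 in ≈ 3.734 in

Q = 27489049/7362525 in ≈ 3.734 in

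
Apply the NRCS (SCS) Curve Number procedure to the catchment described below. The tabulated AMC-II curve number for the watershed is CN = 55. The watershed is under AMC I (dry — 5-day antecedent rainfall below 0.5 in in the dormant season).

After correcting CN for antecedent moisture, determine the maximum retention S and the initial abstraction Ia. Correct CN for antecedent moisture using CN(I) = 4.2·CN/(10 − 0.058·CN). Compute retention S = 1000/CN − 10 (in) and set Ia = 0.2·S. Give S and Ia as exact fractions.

Dry (AMC I): CN(I) = 4.2·55/(10 − 0.058·55) = 231/(681/100) = 7700/227 ≈ 33.921
Retention S: 1000/CN − 10 with CN=33.921 → S = 1500/77 ≈ 19.481 in
Ia = 0.2·(1500/77) = 300/77 in ≈ 3.896 in

S = 1500/77 in ≈ 19.481 in; Ia = 300/77 in ≈ 3.896 in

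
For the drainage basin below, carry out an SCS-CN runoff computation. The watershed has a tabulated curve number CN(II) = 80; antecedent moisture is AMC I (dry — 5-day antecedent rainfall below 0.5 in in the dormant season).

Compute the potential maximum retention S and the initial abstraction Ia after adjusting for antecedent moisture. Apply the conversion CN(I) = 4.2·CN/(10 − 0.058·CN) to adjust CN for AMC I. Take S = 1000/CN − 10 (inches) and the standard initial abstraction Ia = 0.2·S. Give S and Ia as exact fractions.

S = 125/21 in ≈ 5.952 in; Ia = 25/21 in ≈ 1.190 in

Adjust CN=80 to AMC I: 4.2·80/(10 − 0.058·80) → 336 ÷ (134/25) = 4200/67 ≈ 62.687
Max retention: S = 1000/(4200/67) − 10 = 125/21 in (≈ 5.952 in)
Ia = 0.2·(125/21) = 25/21 in ≈ 1.190 in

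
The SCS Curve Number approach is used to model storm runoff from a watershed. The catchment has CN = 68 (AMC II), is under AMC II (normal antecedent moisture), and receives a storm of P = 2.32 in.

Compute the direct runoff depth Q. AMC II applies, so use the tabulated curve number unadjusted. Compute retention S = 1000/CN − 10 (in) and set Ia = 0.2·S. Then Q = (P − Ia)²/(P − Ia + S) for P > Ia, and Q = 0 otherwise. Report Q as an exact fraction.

Q = 171698/549525 in ≈ 0.312 in

Average conditions: CN = 68 (no AMC adjustment).
S = 1000/68 − 10 = 80/17 in ≈ 4.706 in
Initial abstraction Ia = S/5 = (80/17)/5 = 16/17 ≈ 0.941 in
P − Ia = 2.320 − 0.941 = 586/425 ≈ 1.379 in (> 0, runoff occurs)
Q: (586/425)² ÷ (2586/425) = 171698/549525 in (≈ 0.312 in)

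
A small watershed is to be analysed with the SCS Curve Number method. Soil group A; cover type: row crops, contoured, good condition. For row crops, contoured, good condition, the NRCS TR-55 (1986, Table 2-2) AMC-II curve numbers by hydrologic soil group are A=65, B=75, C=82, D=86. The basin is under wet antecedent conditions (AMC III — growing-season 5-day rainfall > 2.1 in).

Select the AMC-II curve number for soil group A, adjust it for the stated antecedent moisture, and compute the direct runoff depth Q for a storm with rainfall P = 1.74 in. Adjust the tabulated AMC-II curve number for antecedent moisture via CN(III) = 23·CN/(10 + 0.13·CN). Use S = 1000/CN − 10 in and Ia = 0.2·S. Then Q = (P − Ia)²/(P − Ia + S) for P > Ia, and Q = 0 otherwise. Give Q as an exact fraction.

NRCS table: row crops, contoured, good condition, soil group A → CN(II) = 65
Wet (AMC III): CN(III) = 23·65/(10 + 0.13·65) = 1495/(369/20) = 29900/369 ≈ 81.030
S = 1000/(29900/369) − 10 = 700/299 in ≈ 2.341 in
Ia = 0.2·(700/299) = 140/299 in ≈ 0.468 in
Excess rainfall: 1.740 − 0.468 = 1.272 in; P > Ia so Q > 0
Q = (19013/14950)²/((19013/14950) + 700/299) = (361494169/223502500)/(54013/14950) = 361494169/807494350 in ≈ 0.448 in

Q = 361494169/807494350 in ≈ 0.448 in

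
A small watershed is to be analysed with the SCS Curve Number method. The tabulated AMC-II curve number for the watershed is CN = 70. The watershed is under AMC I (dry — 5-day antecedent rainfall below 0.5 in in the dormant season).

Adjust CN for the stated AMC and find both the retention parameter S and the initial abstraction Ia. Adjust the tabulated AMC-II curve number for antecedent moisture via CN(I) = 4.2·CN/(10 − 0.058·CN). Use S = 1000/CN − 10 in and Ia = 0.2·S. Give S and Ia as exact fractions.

S = 500/49 in ≈ 10.204 in; Ia = 100/49 in ≈ 2.041 in

Adjust CN=70 to AMC I: 4.2·70/(10 − 0.058·70) → 294 ÷ (297/50) = 4900/99 ≈ 49.495
Max retention: S = 1000/(4900/99) − 10 = 500/49 in (≈ 10.204 in)
Initial abstraction Ia = S/5 = (500/49)/5 = 100/49 ≈ 2.041 in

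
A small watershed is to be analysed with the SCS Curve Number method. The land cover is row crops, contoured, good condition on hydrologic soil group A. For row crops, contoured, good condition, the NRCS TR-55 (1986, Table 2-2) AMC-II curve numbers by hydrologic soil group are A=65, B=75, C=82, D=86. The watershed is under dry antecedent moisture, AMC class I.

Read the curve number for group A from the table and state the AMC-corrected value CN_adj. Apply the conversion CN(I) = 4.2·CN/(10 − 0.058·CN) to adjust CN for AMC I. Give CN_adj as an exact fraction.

CN_adj = 3900/89 ≈ 43.820

NRCS table: row crops, contoured, good condition, soil group A → CN(II) = 65
Adjust CN=65 to AMC I: 4.2·65/(10 − 0.058·65) → 273 ÷ (623/100) = 3900/89 ≈ 43.820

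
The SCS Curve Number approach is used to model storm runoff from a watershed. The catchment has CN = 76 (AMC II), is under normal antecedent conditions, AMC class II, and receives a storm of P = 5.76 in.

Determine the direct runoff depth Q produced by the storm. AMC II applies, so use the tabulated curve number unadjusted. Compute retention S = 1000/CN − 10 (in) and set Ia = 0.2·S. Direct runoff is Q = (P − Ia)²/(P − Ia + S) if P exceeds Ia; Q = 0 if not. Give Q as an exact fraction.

Q = 123627/38950 in ≈ 3.174 in

AMC II — tabulated CN = 76 applies directly.
S = 1000/76 − 10 = 60/19 in ≈ 3.158 in
Ia = 0.2S: 0.2·3.158 = 0.632 in (exactly 12/19)
P − Ia = 5.760 − 0.632 = 2436/475 ≈ 5.128 in (> 0, runoff occurs)
Runoff Q = (P−Ia)²/(P−Ia+S) = (5.128)²/(5.128+3.158) = 123627/38950 ≈ 3.174 in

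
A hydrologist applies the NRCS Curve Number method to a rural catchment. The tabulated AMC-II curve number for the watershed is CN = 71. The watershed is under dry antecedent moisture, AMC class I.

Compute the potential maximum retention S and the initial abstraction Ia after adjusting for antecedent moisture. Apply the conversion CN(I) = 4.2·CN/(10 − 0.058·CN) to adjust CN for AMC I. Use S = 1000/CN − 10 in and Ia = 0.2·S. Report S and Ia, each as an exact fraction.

Adjust CN=71 to AMC I: 4.2·71/(10 − 0.058·71) → (1491/5) ÷ (2941/500) = 149100/2941 ≈ 50.697
Max retention: S = 1000/(149100/2941) − 10 = 14500/1491 in (≈ 9.725 in)
Initial abstraction Ia = S/5 = (14500/1491)/5 = 2900/1491 ≈ 1.945 in

S = 14500/1491 in ≈ 9.725 in; Ia = 2900/1491 in ≈ 1.945 in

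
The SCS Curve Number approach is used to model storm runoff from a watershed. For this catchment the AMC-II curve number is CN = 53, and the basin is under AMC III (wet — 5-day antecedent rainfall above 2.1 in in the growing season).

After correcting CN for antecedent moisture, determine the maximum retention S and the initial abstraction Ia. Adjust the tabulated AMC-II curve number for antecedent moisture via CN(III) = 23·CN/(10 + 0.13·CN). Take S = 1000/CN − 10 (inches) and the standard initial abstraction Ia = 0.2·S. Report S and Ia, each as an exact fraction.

S = 4700/1219 in ≈ 3.856 in; Ia = 940/1219 in ≈ 0.771 in

CN(III) from CN(II)=53: (23·53)/(10 + 0.13·53) = 121900/1689 ≈ 72.173
S = 1000/(121900/1689) − 10 = 4700/1219 in ≈ 3.856 in
Ia = 0.2·(4700/1219) = 940/1219 in ≈ 0.771 in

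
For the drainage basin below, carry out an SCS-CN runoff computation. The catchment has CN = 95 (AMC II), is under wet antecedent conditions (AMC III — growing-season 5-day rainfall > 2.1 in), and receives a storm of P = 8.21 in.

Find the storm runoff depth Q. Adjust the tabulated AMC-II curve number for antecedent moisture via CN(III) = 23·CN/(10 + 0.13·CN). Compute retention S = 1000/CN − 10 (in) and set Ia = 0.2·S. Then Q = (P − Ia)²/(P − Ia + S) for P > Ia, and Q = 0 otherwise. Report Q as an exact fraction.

Adjust CN=95 to AMC III: 23·95/(10 + 0.13·95) → 2185 ÷ (447/20) = 43700/447 ≈ 97.763
Retention S: 1000/CN − 10 with CN=97.763 → S = 100/437 ≈ 0.229 in
Ia = 0.2·(100/437) = 20/437 in ≈ 0.046 in
Excess rainfall: 8.210 − 0.046 = 8.164 in; P > Ia so Q > 0
Runoff Q = (P−Ia)²/(P−Ia+S) = (8.164)²/(8.164+0.229) = 127289827729/16028154900 ≈ 7.942 in

Q = 127289827729/16028154900 in ≈ 7.942 in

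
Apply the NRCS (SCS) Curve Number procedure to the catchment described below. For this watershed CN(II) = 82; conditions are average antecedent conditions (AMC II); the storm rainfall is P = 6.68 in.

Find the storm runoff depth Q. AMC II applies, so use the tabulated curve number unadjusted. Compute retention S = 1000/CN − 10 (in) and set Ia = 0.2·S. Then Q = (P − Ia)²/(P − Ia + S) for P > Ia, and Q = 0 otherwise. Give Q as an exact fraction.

Average conditions: CN = 82 (no AMC adjustment).
Retention S: 1000/CN − 10 with CN=82.000 → S = 90/41 ≈ 2.195 in
Ia = 0.2·(90/41) = 18/41 in ≈ 0.439 in
Since P=6.680 > Ia=0.439: effective rainfall P−Ia = 6397/1025 in
Q = (6397/1025)²/((6397/1025) + 90/41) = (40921609/1050625)/(8647/1025) = 40921609/8863175 in ≈ 4.617 in

Q = 40921609/8863175 in ≈ 4.617 in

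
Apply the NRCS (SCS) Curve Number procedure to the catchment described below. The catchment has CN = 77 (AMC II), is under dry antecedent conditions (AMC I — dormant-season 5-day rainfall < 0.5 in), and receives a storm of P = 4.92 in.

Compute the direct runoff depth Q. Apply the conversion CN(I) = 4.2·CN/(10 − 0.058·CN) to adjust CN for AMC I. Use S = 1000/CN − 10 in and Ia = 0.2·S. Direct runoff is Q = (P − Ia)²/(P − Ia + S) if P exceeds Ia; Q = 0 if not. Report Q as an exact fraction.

Q = 19991414881/17337918675 in ≈ 1.153 in

CN(I) from CN(II)=77: (4.2·77)/(10 − 0.058·77) = 161700/2767 ≈ 58.439
Max retention: S = 1000/(161700/2767) − 10 = 11500/1617 in (≈ 7.112 in)
Initial abstraction Ia = S/5 = (11500/1617)/5 = 2300/1617 ≈ 1.422 in
Since P=4.920 > Ia=1.422: effective rainfall P−Ia = 141391/40425 in
Q = (141391/40425)²/((141391/40425) + 11500/1617) = (19991414881/1634180625)/(428891/40425) = 19991414881/17337918675 in ≈ 1.153 in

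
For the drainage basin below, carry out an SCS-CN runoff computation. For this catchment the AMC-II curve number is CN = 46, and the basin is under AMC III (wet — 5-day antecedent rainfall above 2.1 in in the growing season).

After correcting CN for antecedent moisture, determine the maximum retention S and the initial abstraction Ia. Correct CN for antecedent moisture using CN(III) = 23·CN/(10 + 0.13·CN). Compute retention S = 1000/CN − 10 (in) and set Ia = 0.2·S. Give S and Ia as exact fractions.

CN(III) from CN(II)=46: (23·46)/(10 + 0.13·46) = 52900/799 ≈ 66.208
S = 1000/(52900/799) − 10 = 2700/529 in ≈ 5.104 in
Ia = 0.2·(2700/529) = 540/529 in ≈ 1.021 in

S = 2700/529 in ≈ 5.104 in; Ia = 540/529 in ≈ 1.021 in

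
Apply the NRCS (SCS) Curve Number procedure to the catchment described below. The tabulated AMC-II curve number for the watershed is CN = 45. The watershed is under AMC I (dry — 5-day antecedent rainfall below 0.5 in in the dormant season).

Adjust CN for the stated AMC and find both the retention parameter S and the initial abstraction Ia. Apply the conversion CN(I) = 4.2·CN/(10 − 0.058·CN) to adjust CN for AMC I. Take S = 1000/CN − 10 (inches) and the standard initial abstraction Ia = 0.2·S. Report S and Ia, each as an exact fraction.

S = 5500/189 in ≈ 29.101 in; Ia = 1100/189 in ≈ 5.820 in

Adjust CN=45 to AMC I: 4.2·45/(10 − 0.058·45) → 189 ÷ (739/100) = 18900/739 ≈ 25.575
Max retention: S = 1000/(18900/739) − 10 = 5500/189 in (≈ 29.101 in)
Initial abstraction Ia = S/5 = (5500/189)/5 = 1100/189 ≈ 5.820 in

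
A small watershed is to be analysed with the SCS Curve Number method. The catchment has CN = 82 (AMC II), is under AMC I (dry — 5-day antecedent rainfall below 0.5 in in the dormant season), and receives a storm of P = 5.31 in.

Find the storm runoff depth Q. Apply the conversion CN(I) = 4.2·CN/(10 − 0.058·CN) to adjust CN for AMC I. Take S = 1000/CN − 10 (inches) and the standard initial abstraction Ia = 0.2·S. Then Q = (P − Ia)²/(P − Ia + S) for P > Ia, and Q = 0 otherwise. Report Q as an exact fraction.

Q = 4993675203/2605931300 in ≈ 1.916 in

Adjust CN=82 to AMC I: 4.2·82/(10 − 0.058·82) → (1722/5) ÷ (1311/250) = 28700/437 ≈ 65.675
Retention S: 1000/CN − 10 with CN=65.675 → S = 1500/287 ≈ 5.226 in
Ia = 0.2S: 0.2·5.226 = 1.045 in (exactly 300/287)
Since P=5.310 > Ia=1.045: effective rainfall P−Ia = 122397/28700 in
Runoff Q = (P−Ia)²/(P−Ia+S) = (4.265)²/(4.265+5.226) = 4993675203/2605931300 ≈ 1.916 in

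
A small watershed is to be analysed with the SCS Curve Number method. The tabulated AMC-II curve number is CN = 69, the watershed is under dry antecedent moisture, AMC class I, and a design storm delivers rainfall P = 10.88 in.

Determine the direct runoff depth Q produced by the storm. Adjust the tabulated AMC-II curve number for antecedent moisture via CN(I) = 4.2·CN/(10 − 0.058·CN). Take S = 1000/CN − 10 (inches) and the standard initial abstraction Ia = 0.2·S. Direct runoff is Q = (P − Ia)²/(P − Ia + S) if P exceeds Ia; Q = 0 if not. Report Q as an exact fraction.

Q = 6265830649/1594189800 in ≈ 3.930 in

Dry (AMC I): CN(I) = 4.2·69/(10 − 0.058·69) = (1449/5)/(2999/500) = 144900/2999 ≈ 48.316
S = 1000/(144900/2999) − 10 = 15500/1449 in ≈ 10.697 in
Ia = 0.2·(15500/1449) = 3100/1449 in ≈ 2.139 in
Excess rainfall: 10.880 − 2.139 = 8.741 in; P > Ia so Q > 0
Runoff Q = (P−Ia)²/(P−Ia+S) = (8.741)²/(8.741+10.697) = 6265830649/1594189800 ≈ 3.930 in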